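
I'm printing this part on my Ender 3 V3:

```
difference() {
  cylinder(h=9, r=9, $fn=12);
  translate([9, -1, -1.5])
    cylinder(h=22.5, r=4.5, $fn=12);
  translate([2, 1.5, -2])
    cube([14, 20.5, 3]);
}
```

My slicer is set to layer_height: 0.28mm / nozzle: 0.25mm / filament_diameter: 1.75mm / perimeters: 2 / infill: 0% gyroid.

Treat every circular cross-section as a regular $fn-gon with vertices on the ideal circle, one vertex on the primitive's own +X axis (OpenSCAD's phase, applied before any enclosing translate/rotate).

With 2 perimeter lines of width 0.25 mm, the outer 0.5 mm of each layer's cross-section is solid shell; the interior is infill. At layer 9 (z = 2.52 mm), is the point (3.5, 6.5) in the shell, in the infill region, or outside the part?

At z = 2.52 mm: the r=9 cylinder contributes a regular 12-gon of circumradius 9; the r=4.5 cylinder at (9, -1) gives a regular 12-gon of circumradius 4.5 (constant along its height); the cube at (2, 1.5) does not reach this height (z outside [-2, 1]); After the difference (first − rest): starting from the r=9 cylinder, the r=4.5 cylinder at (9, -1) partially overlaps it — only the 24.94 mm² overlap (of its 60.75 mm²) is removed, clipping the outline — 1 connected region. Overall, the cross-section is a single solid region. The nearest boundary edge runs (0.00, 9.00)→(4.50, 7.79); distance from the point to it = 1.51 mm. The point is inside the cross-section and 1.51 mm from the nearest boundary — more than the 0.5 mm shell width (2 × 0.25), so it's in the infill interior.

infill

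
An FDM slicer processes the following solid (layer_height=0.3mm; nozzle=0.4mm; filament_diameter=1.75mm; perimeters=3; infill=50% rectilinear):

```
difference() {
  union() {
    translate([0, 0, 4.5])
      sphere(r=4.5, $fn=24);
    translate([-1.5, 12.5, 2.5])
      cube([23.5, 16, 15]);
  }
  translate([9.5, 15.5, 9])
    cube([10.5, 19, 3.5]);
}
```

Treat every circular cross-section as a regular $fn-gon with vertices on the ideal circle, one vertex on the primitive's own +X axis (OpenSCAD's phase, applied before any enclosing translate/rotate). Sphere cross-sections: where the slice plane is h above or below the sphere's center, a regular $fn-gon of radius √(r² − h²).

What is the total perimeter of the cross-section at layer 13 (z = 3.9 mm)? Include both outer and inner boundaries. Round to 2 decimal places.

At z = 3.9 mm: the r=4.5 sphere contributes a regular 24-gon of circumradius √(4.5²−0.6²) = 4.460 (perimeter = 2·24·4.460·sin(180°/24) = 27.94 mm); the 23.5×16 cube at (-1.5, 12.5) contributes its full rectangle (perimeter 79.00 mm); Taking the union: the 2 present regions are separate (no shared area or edge), so areas and boundary lengths simply add and each stays a separate island — boundary = 106.94 mm; the cube at (9.5, 15.5) does not reach this height (z outside [9, 12.5]); After the difference (first − rest): none of the subtracted shapes is present at this height, so the result so far is unchanged — boundary = 106.94 mm. Overall, the cross-section has 2 separate islands. Total boundary length (outer) = 106.94 mm.

106.94 mm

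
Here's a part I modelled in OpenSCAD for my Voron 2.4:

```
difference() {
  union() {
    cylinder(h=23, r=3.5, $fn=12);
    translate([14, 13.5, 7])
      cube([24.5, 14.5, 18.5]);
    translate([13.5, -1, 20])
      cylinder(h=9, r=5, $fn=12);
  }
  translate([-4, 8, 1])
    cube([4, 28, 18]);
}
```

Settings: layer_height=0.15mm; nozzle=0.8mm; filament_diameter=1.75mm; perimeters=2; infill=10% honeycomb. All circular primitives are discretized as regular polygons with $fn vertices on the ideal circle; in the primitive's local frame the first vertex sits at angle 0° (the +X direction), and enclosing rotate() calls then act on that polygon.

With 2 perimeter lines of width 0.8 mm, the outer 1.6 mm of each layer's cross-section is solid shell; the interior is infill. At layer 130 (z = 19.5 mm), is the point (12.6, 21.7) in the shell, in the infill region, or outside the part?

outside

At z = 19.5 mm: the r=3.5 cylinder gives a regular 12-gon of circumradius 3.5 (constant along its height); the 24.5×14.5 cube at (14, 13.5) contributes its full rectangle; the cylinder at (13.5, -1) does not reach this height (z outside [20, 29]); Taking the union: the 2 present regions are separate (no shared area or edge), so areas and boundary lengths simply add and each stays a separate island — 2 connected regions; the cube at (-4, 8) is not intersected at this z (z outside [1, 19]); Subtracting the remaining from the first: none of the subtracted shapes is present at this height, so that combined region is unchanged — 2 connected regions. Overall, the cross-section has 2 separate islands. The nearest boundary edge runs (14.00, 13.50)→(14.00, 28.00); distance from the point to it = 1.40 mm. The point is not inside any of the regions above, so it lies outside the cross-section (1.40 mm from the nearest boundary).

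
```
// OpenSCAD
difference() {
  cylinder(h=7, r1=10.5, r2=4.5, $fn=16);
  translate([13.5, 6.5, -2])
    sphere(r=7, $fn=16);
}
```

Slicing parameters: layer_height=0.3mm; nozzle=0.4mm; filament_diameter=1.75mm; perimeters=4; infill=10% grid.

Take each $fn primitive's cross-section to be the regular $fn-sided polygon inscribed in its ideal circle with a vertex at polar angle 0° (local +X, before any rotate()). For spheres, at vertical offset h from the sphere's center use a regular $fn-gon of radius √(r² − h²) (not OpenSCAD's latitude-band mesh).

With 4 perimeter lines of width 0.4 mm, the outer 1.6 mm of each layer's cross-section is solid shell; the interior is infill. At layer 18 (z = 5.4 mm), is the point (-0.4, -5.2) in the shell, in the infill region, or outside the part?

At z = 5.4 mm: the cone: at t=0.771 of its height the radius interpolates to r₁+(r₂−r₁)t = 5.871, giving a regular 16-gon of that circumradius; the sphere at (13.5, 6.5) is not intersected at this z (|z−center|=7.400 > r=7); After the difference (first − rest): none of the subtracted shapes is present at this height, so the cone is unchanged — 1 connected region. Overall, the cross-section is a single solid region. The nearest boundary edge runs (-2.25, -5.42)→(-0.00, -5.87); distance from the point to it = 0.58 mm. The point is inside the cross-section, 0.58 mm from the nearest boundary — within the 1.6 mm shell band (4 × 0.4).

shell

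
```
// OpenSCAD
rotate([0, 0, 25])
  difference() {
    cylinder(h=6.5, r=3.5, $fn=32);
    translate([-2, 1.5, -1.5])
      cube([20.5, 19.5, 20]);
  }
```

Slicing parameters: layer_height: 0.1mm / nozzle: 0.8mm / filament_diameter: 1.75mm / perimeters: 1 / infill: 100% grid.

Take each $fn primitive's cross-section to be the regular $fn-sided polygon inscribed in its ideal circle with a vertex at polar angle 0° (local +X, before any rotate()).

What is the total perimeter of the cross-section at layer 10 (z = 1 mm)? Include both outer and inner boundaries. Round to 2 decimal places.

22.40 mm

At z = 1 mm: the r=3.5 cylinder contributes a regular 32-gon of circumradius 3.5 (perimeter = 2·32·3.500·sin(180°/32) = 21.96 mm); the cube at (-2, 1.5) (footprint 20.5×19.5) is included at this height (perimeter 80.00 mm); Subtracting the remaining from the first: starting from the r=3.5 cylinder, the 20.5×19.5 cube at (-2, 1.5) partially overlaps it — only the 8.07 mm² overlap (of its 399.75 mm²) is removed, clipping the outline — boundary = 22.40 mm; (whole slice rotated 25° about Z — lengths, areas and connectivity unchanged). Overall, the cross-section is a single solid region. Total boundary length (outer) = 22.40 mm.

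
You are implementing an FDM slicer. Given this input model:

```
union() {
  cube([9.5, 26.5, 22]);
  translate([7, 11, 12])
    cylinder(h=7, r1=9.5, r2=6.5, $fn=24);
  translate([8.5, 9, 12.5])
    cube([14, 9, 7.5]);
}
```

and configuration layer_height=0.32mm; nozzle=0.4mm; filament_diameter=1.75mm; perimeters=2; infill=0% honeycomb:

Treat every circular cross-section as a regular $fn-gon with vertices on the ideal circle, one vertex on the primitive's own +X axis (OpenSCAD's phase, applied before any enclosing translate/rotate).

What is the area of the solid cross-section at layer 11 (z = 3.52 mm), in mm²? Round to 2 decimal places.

At z = 3.52 mm: the 9.5×26.5 cube contributes its full rectangle (area 251.75 mm²); the cone at (7, 11) is absent (z outside [12, 19]); the cube at (8.5, 9) does not reach this height (z outside [12.5, 20]); Merging all regions: only the 9.5×26.5 cube is present, so the union is just that shape — area = 251.75 mm². Overall, the cross-section is a single solid region. Net area = 251.75 mm².

251.75 mm²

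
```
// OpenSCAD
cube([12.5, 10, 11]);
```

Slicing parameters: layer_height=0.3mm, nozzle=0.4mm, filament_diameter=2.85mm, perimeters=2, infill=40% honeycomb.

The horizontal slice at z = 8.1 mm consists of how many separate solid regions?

At z = 8.1 mm: the cube (footprint 12.5×10) is included at this height. The result has 1 disconnected region.

1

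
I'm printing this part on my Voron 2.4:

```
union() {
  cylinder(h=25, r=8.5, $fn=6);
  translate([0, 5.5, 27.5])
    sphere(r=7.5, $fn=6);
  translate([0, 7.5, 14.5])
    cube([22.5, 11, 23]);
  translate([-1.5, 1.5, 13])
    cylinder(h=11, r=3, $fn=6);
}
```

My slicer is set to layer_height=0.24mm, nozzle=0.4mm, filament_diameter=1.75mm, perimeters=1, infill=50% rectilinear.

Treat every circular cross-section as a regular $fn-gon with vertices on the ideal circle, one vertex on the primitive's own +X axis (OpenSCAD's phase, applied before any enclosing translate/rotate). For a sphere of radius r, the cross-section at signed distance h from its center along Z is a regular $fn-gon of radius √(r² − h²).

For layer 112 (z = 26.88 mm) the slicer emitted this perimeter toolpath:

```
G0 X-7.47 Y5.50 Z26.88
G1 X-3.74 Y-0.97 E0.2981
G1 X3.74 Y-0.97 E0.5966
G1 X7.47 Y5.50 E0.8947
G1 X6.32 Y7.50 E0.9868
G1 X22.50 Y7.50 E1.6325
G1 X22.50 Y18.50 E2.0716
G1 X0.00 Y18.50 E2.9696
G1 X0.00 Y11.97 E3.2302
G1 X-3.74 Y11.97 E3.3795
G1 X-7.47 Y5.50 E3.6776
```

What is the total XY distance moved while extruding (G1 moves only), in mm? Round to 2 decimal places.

92.14 mm

Sum the Euclidean lengths of each G1 segment: total = 92.14 mm.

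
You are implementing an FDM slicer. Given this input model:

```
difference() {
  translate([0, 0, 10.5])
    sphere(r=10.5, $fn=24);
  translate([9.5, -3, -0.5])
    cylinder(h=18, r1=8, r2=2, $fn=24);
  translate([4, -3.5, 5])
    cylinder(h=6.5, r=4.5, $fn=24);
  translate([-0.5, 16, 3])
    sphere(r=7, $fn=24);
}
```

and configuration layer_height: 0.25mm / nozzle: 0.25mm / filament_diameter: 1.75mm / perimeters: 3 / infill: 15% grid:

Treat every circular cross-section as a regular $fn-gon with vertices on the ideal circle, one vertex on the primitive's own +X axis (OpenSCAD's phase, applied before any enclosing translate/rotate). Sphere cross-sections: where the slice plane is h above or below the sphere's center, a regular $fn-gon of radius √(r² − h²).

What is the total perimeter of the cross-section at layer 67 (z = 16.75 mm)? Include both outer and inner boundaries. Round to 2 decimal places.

53.10 mm

At z = 16.75 mm: the r=10.5 sphere slices to a regular 24-gon of circumradius 8.437 (√(r²−h²) with h=6.25 from center) (perimeter = 2·24·8.437·sin(180°/24) = 52.86 mm); the cone at (9.5, -3): at t=0.958 of its height the radius interpolates to r₁+(r₂−r₁)t = 2.250, giving a regular 24-gon of that circumradius (perimeter = 2·24·2.250·sin(180°/24) = 14.10 mm); the cylinder at (4, -3.5) does not reach this height (z outside [5, 11.5]); the sphere at (-0.5, 16) does not reach this height (|z−center|=13.750 > r=7); After the difference (first − rest): starting from the r=10.5 sphere, the cone at (9.5, -3) partially overlaps it — only the 1.30 mm² overlap (of its 15.72 mm²) is removed, clipping the outline — boundary = 53.10 mm. Overall, the cross-section is a single solid region. Total boundary length (outer) = 53.10 mm.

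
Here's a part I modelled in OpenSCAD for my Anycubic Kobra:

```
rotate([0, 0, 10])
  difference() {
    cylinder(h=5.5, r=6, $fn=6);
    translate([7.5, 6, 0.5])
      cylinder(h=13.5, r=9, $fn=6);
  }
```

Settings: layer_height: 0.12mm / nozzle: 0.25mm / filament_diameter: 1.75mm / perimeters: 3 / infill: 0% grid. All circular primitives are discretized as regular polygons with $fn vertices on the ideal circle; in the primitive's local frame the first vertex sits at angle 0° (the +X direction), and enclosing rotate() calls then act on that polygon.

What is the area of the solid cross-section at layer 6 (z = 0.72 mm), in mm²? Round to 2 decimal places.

At z = 0.72 mm: the r=6 cylinder contributes a regular 6-gon of circumradius 6 (area = (6/2)·6.000²·sin(360°/6) = 93.53 mm²); the r=9 cylinder at (7.5, 6) contributes a regular 6-gon of circumradius 9 (area = (6/2)·9.000²·sin(360°/6) = 210.44 mm²); Taking the first minus the rest: starting from the r=6 cylinder (93.53 mm²), the r=9 cylinder at (7.5, 6) partially overlaps it — only the 26.35 mm² overlap (of its 210.44 mm²) is removed, clipping the outline — area = 67.18 mm²; (rotated 10° about Z; rotation is an isometry so areas/perimeters/island counts are preserved). Overall, the cross-section is a single solid region. Net area = 67.18 mm².

67.18 mm²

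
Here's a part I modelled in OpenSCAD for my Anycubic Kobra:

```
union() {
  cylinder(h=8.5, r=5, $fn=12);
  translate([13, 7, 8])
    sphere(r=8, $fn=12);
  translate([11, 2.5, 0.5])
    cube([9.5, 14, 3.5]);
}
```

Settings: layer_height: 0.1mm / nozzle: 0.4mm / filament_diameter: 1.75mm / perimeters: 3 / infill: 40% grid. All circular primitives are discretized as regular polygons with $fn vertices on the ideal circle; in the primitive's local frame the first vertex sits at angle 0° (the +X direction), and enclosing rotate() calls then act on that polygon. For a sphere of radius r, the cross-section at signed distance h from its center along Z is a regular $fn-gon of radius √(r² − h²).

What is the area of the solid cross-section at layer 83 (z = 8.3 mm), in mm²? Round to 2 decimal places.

266.73 mm²

At z = 8.3 mm: the cylinder: section is a regular 12-gon, circumradius r=5 (area = (12/2)·5.000²·sin(360°/12) = 75.00 mm²); the r=8 sphere at (13, 7) slices to a regular 12-gon of circumradius 7.994 (√(r²−h²) with h=0.3 from center) (area = (12/2)·7.994²·sin(360°/12) = 191.73 mm²); the cube at (11, 2.5) is absent (z outside [0.5, 4]); Combining (union): the 2 present regions are separate (no shared area or edge), so areas and boundary lengths simply add and each stays a separate island — area = 266.73 mm². Overall, the cross-section has 2 separate islands. Net area = 266.73 mm².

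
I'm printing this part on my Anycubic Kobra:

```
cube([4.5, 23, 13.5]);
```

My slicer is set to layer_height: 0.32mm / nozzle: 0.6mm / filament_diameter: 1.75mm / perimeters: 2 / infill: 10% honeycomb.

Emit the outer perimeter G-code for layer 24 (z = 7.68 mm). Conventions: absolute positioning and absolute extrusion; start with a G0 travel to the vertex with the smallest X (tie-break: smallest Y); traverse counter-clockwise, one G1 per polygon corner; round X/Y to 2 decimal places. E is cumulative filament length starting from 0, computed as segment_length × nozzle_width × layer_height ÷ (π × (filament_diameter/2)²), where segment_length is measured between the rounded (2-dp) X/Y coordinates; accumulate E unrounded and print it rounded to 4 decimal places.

At z = 7.68 mm: the cube (footprint 4.5×23) is included at this height. The outline is a single polygon with 4 vertices. Extrusion per mm of travel: 0.6 × 0.32 / (π × 0.875²) = 0.079824. Accumulating E over each segment gives final E = 4.3903.

G0 X0.00 Y0.00 Z7.68
G1 X4.50 Y0.00 E0.3592
G1 X4.50 Y23.00 E2.1952
G1 X0.00 Y23.00 E2.5544
G1 X0.00 Y0.00 E4.3903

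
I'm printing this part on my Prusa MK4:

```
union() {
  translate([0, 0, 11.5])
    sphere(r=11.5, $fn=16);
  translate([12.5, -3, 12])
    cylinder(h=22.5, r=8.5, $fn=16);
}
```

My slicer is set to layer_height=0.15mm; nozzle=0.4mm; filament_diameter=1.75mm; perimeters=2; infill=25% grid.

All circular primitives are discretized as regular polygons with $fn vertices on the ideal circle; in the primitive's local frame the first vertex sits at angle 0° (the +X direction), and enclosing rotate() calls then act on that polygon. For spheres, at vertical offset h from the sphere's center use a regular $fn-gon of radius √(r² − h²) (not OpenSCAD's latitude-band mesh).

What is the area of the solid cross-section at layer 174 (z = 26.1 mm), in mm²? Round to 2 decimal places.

At z = 26.1 mm: the sphere does not reach this height (|z−center|=14.600 > r=11.5); the r=8.5 cylinder at (12.5, -3) gives a regular 16-gon of circumradius 8.5 (constant along its height) (area = (16/2)·8.500²·sin(360°/16) = 221.19 mm²); Merging all regions: only the r=8.5 cylinder at (12.5, -3) is present, so the union is just that shape — area = 221.19 mm². Overall, the cross-section is a single solid region. Net area = 221.19 mm².

221.19 mm²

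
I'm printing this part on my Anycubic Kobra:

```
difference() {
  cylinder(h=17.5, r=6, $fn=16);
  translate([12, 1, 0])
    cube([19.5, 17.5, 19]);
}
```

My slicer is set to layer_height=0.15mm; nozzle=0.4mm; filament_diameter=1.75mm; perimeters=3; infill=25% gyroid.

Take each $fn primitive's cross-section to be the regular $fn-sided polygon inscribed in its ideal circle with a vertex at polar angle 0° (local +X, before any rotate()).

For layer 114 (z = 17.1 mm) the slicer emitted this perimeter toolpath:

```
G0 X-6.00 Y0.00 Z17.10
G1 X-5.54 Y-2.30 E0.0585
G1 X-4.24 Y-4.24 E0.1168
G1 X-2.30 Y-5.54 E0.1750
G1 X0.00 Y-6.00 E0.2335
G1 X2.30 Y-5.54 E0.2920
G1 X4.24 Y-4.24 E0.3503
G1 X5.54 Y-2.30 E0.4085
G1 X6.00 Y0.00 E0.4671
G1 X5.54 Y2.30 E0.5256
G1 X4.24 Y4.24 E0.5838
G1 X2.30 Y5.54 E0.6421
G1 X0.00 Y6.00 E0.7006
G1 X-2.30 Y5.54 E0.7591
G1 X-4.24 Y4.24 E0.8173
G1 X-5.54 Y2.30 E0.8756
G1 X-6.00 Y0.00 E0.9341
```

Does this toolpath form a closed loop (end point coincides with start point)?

Start point (G0): (-6.00, 0.00). End point (last G1): the path returns to the start — closed.

yes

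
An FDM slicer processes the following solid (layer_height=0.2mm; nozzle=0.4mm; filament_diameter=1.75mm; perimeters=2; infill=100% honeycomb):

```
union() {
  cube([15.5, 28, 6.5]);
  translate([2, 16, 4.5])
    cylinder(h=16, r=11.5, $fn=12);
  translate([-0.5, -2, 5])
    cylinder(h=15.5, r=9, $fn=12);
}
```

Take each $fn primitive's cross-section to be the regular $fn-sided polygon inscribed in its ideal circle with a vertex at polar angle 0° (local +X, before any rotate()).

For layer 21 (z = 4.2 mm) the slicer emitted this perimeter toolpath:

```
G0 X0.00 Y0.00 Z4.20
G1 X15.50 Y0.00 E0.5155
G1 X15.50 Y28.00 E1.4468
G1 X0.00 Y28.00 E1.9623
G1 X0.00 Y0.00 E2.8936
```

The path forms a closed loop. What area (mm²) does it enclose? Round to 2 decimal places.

434.00 mm²

Apply the shoelace formula to the sequence of (X, Y) vertices; enclosed area = 434.00 mm².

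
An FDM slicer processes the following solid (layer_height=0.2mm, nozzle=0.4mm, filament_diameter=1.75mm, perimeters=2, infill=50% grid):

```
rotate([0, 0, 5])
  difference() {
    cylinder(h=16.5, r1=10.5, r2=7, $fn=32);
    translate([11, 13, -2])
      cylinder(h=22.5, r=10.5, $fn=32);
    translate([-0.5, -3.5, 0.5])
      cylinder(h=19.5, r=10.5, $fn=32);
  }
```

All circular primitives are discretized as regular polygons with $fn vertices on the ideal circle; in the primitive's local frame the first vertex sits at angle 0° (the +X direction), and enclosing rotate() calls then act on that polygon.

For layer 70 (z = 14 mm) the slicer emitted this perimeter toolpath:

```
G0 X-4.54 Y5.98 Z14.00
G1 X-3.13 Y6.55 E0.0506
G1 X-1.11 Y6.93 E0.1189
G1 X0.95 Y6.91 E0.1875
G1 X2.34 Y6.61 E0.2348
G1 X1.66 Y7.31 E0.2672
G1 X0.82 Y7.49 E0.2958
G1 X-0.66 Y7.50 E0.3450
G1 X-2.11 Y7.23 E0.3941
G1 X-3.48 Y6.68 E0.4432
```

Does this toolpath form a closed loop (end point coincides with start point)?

Start point (G0): (-4.54, 5.98). End point (last G1): the path does not return to the start — open.

no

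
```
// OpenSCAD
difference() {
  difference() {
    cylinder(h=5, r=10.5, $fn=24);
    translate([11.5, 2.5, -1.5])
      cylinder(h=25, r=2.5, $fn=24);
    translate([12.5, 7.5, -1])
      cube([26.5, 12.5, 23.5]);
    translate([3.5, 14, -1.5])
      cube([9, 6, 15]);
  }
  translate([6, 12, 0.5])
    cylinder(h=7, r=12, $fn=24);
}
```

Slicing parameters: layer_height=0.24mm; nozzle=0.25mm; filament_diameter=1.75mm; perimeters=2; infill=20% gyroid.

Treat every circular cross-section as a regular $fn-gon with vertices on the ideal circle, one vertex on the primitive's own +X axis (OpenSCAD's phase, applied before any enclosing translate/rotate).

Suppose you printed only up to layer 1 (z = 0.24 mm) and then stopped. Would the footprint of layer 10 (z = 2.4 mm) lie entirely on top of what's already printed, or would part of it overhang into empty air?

entirely on top

Compare the two slices. At z = 0.24: the cylinder: section is a regular 24-gon, circumradius r=10.5 (area = (24/2)·10.500²·sin(360°/24) = 342.42 mm²); the r=2.5 cylinder at (11.5, 2.5) gives a regular 24-gon of circumradius 2.5 (constant along its height) (area = (24/2)·2.500²·sin(360°/24) = 19.41 mm²); the cube at (12.5, 7.5) is present — its section is the full 26.5×12.5 rectangle (area 331.25 mm²); the 9×6 cube at (3.5, 14) contributes its full rectangle (area 54.00 mm²); Taking the first minus the rest: starting from the r=10.5 cylinder (342.42 mm²), the r=2.5 cylinder at (11.5, 2.5) partially overlaps it — only the 3.15 mm² overlap (of its 19.41 mm²) is removed, clipping the outline; the 26.5×12.5 cube at (12.5, 7.5) misses the remaining region (no effect); the 9×6 cube at (3.5, 14) misses the remaining region (no effect) — area = 339.27 mm²; the cylinder at (6, 12) does not reach this height (z outside [0.5, 7.5]); After the difference (first − rest): none of the subtracted shapes is present at this height, so the result so far is unchanged — area = 339.27 mm². At z = 2.4: the r=10.5 cylinder gives a regular 24-gon of circumradius 10.5 (constant along its height) (area = (24/2)·10.500²·sin(360°/24) = 342.42 mm²); the cylinder at (11.5, 2.5): section is a regular 24-gon, circumradius r=2.5 (area = (24/2)·2.500²·sin(360°/24) = 19.41 mm²); the 26.5×12.5 cube at (12.5, 7.5) contributes its full rectangle (area 331.25 mm²); the cube at (3.5, 14) is present — its section is the full 9×6 rectangle (area 54.00 mm²); Subtracting the remaining from the first: starting from the r=10.5 cylinder (342.42 mm²), the r=2.5 cylinder at (11.5, 2.5) partially overlaps it — only the 3.15 mm² overlap (of its 19.41 mm²) is removed, clipping the outline; the 26.5×12.5 cube at (12.5, 7.5) misses the remaining region (no effect); the 9×6 cube at (3.5, 14) misses the remaining region (no effect) — area = 339.27 mm²; the r=12 cylinder at (6, 12) gives a regular 24-gon of circumradius 12 (constant along its height) (area = (24/2)·12.000²·sin(360°/24) = 447.24 mm²); After the difference (first − rest): starting from that combined region (339.27 mm²), the r=12 cylinder at (6, 12) partially overlaps it — only the 108.69 mm² overlap (of its 447.24 mm²) is removed, clipping the outline — area = 230.58 mm². Checking containment: the cross-section at z = 2.4 is a subset of the cross-section at z = 0.24.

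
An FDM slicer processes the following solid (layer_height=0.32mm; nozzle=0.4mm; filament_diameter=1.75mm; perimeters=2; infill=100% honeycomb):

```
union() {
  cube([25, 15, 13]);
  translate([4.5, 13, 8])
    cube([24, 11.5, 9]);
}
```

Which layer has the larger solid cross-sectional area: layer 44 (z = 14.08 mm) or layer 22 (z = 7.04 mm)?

layer 22 (z = 7.04 mm)

Layer 44 (z = 14.08): the cube is absent (z outside [0, 13]); the cube at (4.5, 13) is present — its section is the full 24×11.5 rectangle (area 276.00 mm²); Combining (union): only the 24×11.5 cube at (4.5, 13) is present, so the union is just that shape — area = 276.00 mm². So its area = 276.00 mm². Layer 22 (z = 7.04): the 25×15 cube contributes its full rectangle (area 375.00 mm²); the cube at (4.5, 13) does not reach this height (z outside [8, 17]); Merging all regions: only the 25×15 cube is present, so the union is just that shape — area = 375.00 mm². So its area = 375.00 mm². Layer 22 is larger (375.00 vs 276.00 mm²).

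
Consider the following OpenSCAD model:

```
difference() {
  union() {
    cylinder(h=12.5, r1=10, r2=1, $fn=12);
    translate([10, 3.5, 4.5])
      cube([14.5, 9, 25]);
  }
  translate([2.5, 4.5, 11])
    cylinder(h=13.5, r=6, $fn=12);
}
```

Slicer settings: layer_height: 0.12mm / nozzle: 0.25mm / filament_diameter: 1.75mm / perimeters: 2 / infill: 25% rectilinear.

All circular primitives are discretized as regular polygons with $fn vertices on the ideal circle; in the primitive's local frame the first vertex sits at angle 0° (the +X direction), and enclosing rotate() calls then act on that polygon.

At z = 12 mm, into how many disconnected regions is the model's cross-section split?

At z = 12 mm: the cone: at t=0.960 of its height the radius interpolates to r₁+(r₂−r₁)t = 1.360, giving a regular 12-gon of that circumradius; the cube at (10, 3.5) (footprint 14.5×9) is included at this height; Merging all regions: the 2 present regions are separate (no shared area or edge), so areas and boundary lengths simply add and each stays a separate island — 2 connected regions; the r=6 cylinder at (2.5, 4.5) contributes a regular 12-gon of circumradius 6; Subtracting the remaining from the first: starting from that combined region, the r=6 cylinder at (2.5, 4.5) partially overlaps it — only the 4.53 mm² overlap (of its 108.00 mm²) is removed, clipping the outline — 2 connected regions. The result has 2 disconnected regions.

2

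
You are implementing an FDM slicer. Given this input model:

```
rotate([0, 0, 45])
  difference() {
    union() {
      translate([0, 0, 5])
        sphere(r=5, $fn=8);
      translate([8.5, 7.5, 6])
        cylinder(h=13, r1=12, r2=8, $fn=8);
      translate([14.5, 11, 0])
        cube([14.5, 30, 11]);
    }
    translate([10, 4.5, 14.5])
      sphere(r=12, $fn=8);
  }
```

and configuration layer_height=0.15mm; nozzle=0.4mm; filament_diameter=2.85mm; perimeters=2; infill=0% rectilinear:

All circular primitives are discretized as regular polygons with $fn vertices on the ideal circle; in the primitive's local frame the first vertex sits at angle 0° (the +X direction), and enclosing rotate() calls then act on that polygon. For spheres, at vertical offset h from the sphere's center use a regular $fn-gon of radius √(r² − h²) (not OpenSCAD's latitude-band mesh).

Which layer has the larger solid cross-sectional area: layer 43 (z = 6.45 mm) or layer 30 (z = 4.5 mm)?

Layer 43 (z = 6.45): the r=5 sphere slices to a regular 8-gon of circumradius 4.785 (√(r²−h²) with h=1.45 from center) (area = (8/2)·4.785²·sin(360°/8) = 64.76 mm²); the cone at (8.5, 7.5) contributes a regular 8-gon of circumradius 11.862 (interpolated between r1=12 and r2=8 at t=0.035) (area = (8/2)·11.862²·sin(360°/8) = 397.95 mm²); the 14.5×30 cube at (14.5, 11) contributes its full rectangle (area 435.00 mm²); Merging all regions: the regions partially overlap — summed areas 897.71 mm² minus the doubly-counted overlap 46.49 mm² gives 851.23 mm² — area = 851.23 mm²; the r=12 sphere at (10, 4.5) slices to a regular 8-gon of circumradius 8.899 (√(r²−h²) with h=8.05 from center) (area = (8/2)·8.899²·sin(360°/8) = 224.00 mm²); Subtracting the remaining from the first: starting from that combined region (851.23 mm²), the r=12 sphere at (10, 4.5) partially overlaps it — only the 219.49 mm² overlap (of its 224.00 mm²) is removed, clipping the outline — area = 631.74 mm²; (rotated 45° about Z; rotation is an isometry so areas/perimeters/island counts are preserved). So its area = 631.74 mm². Layer 30 (z = 4.5): the r=5 sphere slices to a regular 8-gon of circumradius 4.975 (√(r²−h²) with h=0.5 from center) (area = (8/2)·4.975²·sin(360°/8) = 70.00 mm²); the cone at (8.5, 7.5) is absent (z outside [6, 19]); the cube at (14.5, 11) is present — its section is the full 14.5×30 rectangle (area 435.00 mm²); Taking the union: the 2 present regions are separate (no shared area or edge), so areas and boundary lengths simply add and each stays a separate island — area = 505.00 mm²; the r=12 sphere at (10, 4.5) slices to a regular 8-gon of circumradius 6.633 (√(r²−h²) with h=10 from center) (area = (8/2)·6.633²·sin(360°/8) = 124.45 mm²); Subtracting the remaining from the first: starting from the result so far (505.00 mm²), the r=12 sphere at (10, 4.5) misses the remaining region (no effect) — area = 505.00 mm²; (rotated 45° about Z; rotation is an isometry so areas/perimeters/island counts are preserved). So its area = 505.00 mm². Layer 43 is larger (631.74 vs 505.00 mm²).

layer 43 (z = 6.45 mm)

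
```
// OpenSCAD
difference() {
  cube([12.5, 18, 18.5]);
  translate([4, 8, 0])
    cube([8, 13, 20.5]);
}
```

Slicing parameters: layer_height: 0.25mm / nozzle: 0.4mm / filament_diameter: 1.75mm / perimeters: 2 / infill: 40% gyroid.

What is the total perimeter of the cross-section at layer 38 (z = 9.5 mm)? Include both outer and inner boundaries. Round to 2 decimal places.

81.00 mm

At z = 9.5 mm: the cube is present — its section is the full 12.5×18 rectangle (perimeter 61.00 mm); the cube at (4, 8) (footprint 8×13) is included at this height (perimeter 42.00 mm); Taking the first minus the rest: starting from the 12.5×18 cube, the 8×13 cube at (4, 8) partially overlaps it — only the 80.00 mm² overlap (of its 104.00 mm²) is removed, clipping the outline — boundary = 81.00 mm. Overall, the cross-section is a single solid region. Total boundary length (outer) = 81.00 mm.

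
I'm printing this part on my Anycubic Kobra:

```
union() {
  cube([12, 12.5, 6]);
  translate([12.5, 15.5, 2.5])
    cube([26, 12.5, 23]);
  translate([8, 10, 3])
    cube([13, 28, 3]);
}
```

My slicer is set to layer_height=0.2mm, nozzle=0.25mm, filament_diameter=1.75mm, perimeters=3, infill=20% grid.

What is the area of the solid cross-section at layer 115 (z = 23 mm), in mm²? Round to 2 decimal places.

At z = 23 mm: the cube does not reach this height (z outside [0, 6]); the 26×12.5 cube at (12.5, 15.5) contributes its full rectangle (area 325.00 mm²); the cube at (8, 10) does not reach this height (z outside [3, 6]); Taking the union: only the 26×12.5 cube at (12.5, 15.5) is present, so the union is just that shape — area = 325.00 mm². Overall, the cross-section is a single solid region. Net area = 325.00 mm².

325.00 mm²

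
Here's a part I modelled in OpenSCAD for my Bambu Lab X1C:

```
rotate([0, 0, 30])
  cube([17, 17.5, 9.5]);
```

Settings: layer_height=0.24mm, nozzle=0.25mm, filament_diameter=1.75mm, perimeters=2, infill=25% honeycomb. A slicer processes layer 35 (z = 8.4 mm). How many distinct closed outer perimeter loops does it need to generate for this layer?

At z = 8.4 mm: the cube is present — its section is the full 17×17.5 rectangle; (rotated 30° about Z; rotation is an isometry so areas/perimeters/island counts are preserved). The result has 1 disconnected region.

1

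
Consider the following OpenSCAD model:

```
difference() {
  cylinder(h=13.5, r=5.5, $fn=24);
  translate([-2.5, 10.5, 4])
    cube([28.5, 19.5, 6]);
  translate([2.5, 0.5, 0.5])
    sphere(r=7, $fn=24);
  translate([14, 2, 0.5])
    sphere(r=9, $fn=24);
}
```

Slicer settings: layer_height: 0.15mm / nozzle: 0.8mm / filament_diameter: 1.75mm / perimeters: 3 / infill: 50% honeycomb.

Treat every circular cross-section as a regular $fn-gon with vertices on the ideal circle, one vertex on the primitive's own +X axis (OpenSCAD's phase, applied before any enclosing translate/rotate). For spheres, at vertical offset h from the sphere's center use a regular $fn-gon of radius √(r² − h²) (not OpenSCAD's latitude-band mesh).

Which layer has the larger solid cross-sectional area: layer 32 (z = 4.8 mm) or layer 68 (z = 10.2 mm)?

layer 68 (z = 10.2 mm)

Layer 32 (z = 4.8): the r=5.5 cylinder contributes a regular 24-gon of circumradius 5.5 (area = (24/2)·5.500²·sin(360°/24) = 93.95 mm²); the 28.5×19.5 cube at (-2.5, 10.5) contributes its full rectangle (area 555.75 mm²); the r=7 sphere at (2.5, 0.5) contributes a regular 24-gon of circumradius √(7²−4.3²) = 5.524 (area = (24/2)·5.524²·sin(360°/24) = 94.76 mm²); the r=9 sphere at (14, 2) slices to a regular 24-gon of circumradius 7.906 (√(r²−h²) with h=4.3 from center) (area = (24/2)·7.906²·sin(360°/24) = 194.15 mm²); Taking the first minus the rest: starting from the r=5.5 cylinder (93.95 mm²), the 28.5×19.5 cube at (-2.5, 10.5) misses the remaining region (no effect); the r=7 sphere at (2.5, 0.5) partially overlaps it — only the 66.66 mm² overlap (of its 94.76 mm²) is removed, clipping the outline; the r=9 sphere at (14, 2) misses the remaining region (no effect) — area = 27.29 mm². So its area = 27.29 mm². Layer 68 (z = 10.2): the cylinder: section is a regular 24-gon, circumradius r=5.5 (area = (24/2)·5.500²·sin(360°/24) = 93.95 mm²); the cube at (-2.5, 10.5) does not reach this height (z outside [4, 10]); the sphere at (2.5, 0.5) does not reach this height (|z−center|=9.700 > r=7); the sphere at (14, 2) is not intersected at this z (|z−center|=9.700 > r=9); Subtracting the remaining from the first: none of the subtracted shapes is present at this height, so the r=5.5 cylinder is unchanged — area = 93.95 mm². So its area = 93.95 mm². Layer 68 is larger (93.95 vs 27.29 mm²).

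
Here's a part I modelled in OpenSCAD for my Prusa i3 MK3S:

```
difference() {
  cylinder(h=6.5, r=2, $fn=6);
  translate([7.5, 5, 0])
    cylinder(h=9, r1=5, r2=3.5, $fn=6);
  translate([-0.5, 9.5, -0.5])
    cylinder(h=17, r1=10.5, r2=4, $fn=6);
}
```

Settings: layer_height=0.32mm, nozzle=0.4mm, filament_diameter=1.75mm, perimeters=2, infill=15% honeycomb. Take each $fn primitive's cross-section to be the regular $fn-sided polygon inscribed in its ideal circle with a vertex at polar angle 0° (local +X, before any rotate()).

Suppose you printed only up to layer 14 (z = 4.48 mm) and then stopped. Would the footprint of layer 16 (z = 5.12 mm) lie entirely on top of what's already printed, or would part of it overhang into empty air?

entirely on top

Compare the two slices. At z = 4.48: the cylinder: section is a regular 6-gon, circumradius r=2 (area = (6/2)·2.000²·sin(360°/6) = 10.39 mm²); the cone at (7.5, 5): at t=0.498 of its height the radius interpolates to r₁+(r₂−r₁)t = 4.253, giving a regular 6-gon of that circumradius (area = (6/2)·4.253²·sin(360°/6) = 47.00 mm²); the cone at (-0.5, 9.5): at t=0.293 of its height the radius interpolates to r₁+(r₂−r₁)t = 8.596, giving a regular 6-gon of that circumradius (area = (6/2)·8.596²·sin(360°/6) = 191.97 mm²); Subtracting the remaining from the first: starting from the r=2 cylinder (10.39 mm²), the cone at (7.5, 5) misses the remaining region (no effect); the cone at (-0.5, 9.5) misses the remaining region (no effect) — area = 10.39 mm². At z = 5.12: the r=2 cylinder contributes a regular 6-gon of circumradius 2 (area = (6/2)·2.000²·sin(360°/6) = 10.39 mm²); the cone at (7.5, 5) contributes a regular 6-gon of circumradius 4.147 (interpolated between r1=5 and r2=3.5 at t=0.569) (area = (6/2)·4.147²·sin(360°/6) = 44.67 mm²); the cone at (-0.5, 9.5) (r1=10.5→r2=4) has section circumradius 8.351 here — a regular 6-gon (area = (6/2)·8.351²·sin(360°/6) = 181.20 mm²); After the difference (first − rest): starting from the r=2 cylinder (10.39 mm²), the cone at (7.5, 5) misses the remaining region (no effect); the cone at (-0.5, 9.5) misses the remaining region (no effect) — area = 10.39 mm². Checking containment: the cross-section at z = 5.12 is a subset of the cross-section at z = 4.48.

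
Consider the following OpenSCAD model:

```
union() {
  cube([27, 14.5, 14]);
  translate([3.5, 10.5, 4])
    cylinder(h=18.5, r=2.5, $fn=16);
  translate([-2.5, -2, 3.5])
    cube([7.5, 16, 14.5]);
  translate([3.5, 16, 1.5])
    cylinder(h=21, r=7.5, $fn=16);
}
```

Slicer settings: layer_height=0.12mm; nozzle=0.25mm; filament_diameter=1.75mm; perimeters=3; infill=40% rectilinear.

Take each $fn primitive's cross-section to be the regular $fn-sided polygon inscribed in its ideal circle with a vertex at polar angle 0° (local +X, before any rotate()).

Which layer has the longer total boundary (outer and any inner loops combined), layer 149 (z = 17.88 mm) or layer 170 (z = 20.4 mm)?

Layer 149 (z = 17.88): the cube does not reach this height (z outside [0, 14]); the r=2.5 cylinder at (3.5, 10.5) contributes a regular 16-gon of circumradius 2.5 (perimeter = 2·16·2.500·sin(180°/16) = 15.61 mm); the cube at (-2.5, -2) is present — its section is the full 7.5×16 rectangle (perimeter 47.00 mm); the r=7.5 cylinder at (3.5, 16) contributes a regular 16-gon of circumradius 7.5 (perimeter = 2·16·7.500·sin(180°/16) = 46.82 mm); Merging all regions: the regions partially overlap (shared area 54.03 mm²), so the edge portions inside another operand are dropped and the merged outline is re-measured after clipping — boundary = 70.10 mm. So its perimeter = 70.10 mm. Layer 170 (z = 20.4): the cube does not reach this height (z outside [0, 14]); the r=2.5 cylinder at (3.5, 10.5) contributes a regular 16-gon of circumradius 2.5 (perimeter = 2·16·2.500·sin(180°/16) = 15.61 mm); the cube at (-2.5, -2) is not intersected at this z (z outside [3.5, 18]); the r=7.5 cylinder at (3.5, 16) gives a regular 16-gon of circumradius 7.5 (constant along its height) (perimeter = 2·16·7.500·sin(180°/16) = 46.82 mm); Merging all regions: the regions partially overlap (shared area 17.66 mm²), so the edge portions inside another operand are dropped and the merged outline is re-measured after clipping — boundary = 47.26 mm. So its perimeter = 47.26 mm. Layer 149 is larger (70.10 vs 47.26 mm).

layer 149 (z = 17.88 mm)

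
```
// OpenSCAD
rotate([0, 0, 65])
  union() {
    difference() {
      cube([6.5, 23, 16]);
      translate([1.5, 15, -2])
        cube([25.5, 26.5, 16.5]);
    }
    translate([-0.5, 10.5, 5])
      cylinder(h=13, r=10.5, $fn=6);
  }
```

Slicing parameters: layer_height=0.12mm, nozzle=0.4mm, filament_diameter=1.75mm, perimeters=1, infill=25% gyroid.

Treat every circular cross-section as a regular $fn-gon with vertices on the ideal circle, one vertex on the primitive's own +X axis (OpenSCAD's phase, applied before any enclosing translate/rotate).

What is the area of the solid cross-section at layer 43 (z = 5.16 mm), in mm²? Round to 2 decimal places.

At z = 5.16 mm: the cube is present — its section is the full 6.5×23 rectangle (area 149.50 mm²); the cube at (1.5, 15) is present — its section is the full 25.5×26.5 rectangle (area 675.75 mm²); After the difference (first − rest): starting from the 6.5×23 cube (149.50 mm²), the 25.5×26.5 cube at (1.5, 15) partially overlaps it — only the 40.00 mm² overlap (of its 675.75 mm²) is removed, clipping the outline — area = 109.50 mm²; the cylinder at (-0.5, 10.5): section is a regular 6-gon, circumradius r=10.5 (area = (6/2)·10.500²·sin(360°/6) = 286.44 mm²); Taking the union: the regions partially overlap — summed areas 395.94 mm² minus the doubly-counted overlap 92.59 mm² gives 303.34 mm² — area = 303.34 mm²; (rotated 65° about Z; rotation is an isometry so areas/perimeters/island counts are preserved). Overall, the cross-section is a single solid region. Net area = 303.34 mm².

303.34 mm²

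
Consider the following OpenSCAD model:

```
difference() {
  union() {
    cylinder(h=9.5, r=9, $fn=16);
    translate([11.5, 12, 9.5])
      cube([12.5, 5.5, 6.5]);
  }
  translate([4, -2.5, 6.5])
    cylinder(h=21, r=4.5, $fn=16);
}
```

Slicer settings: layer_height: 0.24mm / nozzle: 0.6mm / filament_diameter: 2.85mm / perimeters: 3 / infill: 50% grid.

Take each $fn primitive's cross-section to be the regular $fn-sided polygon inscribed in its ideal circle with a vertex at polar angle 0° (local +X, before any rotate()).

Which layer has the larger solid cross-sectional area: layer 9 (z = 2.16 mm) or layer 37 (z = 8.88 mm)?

layer 9 (z = 2.16 mm)

Layer 9 (z = 2.16): the r=9 cylinder gives a regular 16-gon of circumradius 9 (constant along its height) (area = (16/2)·9.000²·sin(360°/16) = 247.98 mm²); the cube at (11.5, 12) is absent (z outside [9.5, 16]); Combining (union): only the r=9 cylinder is present, so the union is just that shape — area = 247.98 mm²; the cylinder at (4, -2.5) is not intersected at this z (z outside [6.5, 27.5]); Taking the first minus the rest: none of the subtracted shapes is present at this height, so that combined region is unchanged — area = 247.98 mm². So its area = 247.98 mm². Layer 37 (z = 8.88): the r=9 cylinder gives a regular 16-gon of circumradius 9 (constant along its height) (area = (16/2)·9.000²·sin(360°/16) = 247.98 mm²); the cube at (11.5, 12) is not intersected at this z (z outside [9.5, 16]); Taking the union: only the r=9 cylinder is present, so the union is just that shape — area = 247.98 mm²; the cylinder at (4, -2.5): section is a regular 16-gon, circumradius r=4.5 (area = (16/2)·4.500²·sin(360°/16) = 61.99 mm²); Taking the first minus the rest: starting from that combined region (247.98 mm²), the r=4.5 cylinder at (4, -2.5) partially overlaps it — only the 61.25 mm² overlap (of its 61.99 mm²) is removed, clipping the outline — area = 186.73 mm². So its area = 186.73 mm². Layer 9 is larger (247.98 vs 186.73 mm²).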